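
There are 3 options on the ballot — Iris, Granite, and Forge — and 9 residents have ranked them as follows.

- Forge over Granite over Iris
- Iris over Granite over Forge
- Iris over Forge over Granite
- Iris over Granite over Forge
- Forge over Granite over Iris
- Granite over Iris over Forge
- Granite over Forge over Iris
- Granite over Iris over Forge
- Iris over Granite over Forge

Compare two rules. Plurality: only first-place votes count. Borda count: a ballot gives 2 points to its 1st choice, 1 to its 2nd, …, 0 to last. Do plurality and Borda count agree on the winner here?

No

Plurality first-place counts: Iris 4, Granite 3, Forge 2 → Iris.
Borda totals: Iris 10, Granite 11, Forge 6 → Granite.
The two rules disagree: plurality picks Iris, Borda picks Granite.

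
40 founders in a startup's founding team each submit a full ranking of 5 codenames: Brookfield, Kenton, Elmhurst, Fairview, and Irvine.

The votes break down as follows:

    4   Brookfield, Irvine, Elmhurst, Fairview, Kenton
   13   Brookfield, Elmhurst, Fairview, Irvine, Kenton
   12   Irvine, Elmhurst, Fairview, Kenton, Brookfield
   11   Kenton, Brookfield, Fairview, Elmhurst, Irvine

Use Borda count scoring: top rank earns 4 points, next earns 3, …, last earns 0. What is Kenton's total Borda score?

56

Borda scores:
  Brookfield: 4·4 + 13·4 + 12·0 + 11·3 = 101
  Kenton: 4·0 + 13·0 + 12·1 + 11·4 = 56
  Elmhurst: 4·2 + 13·3 + 12·3 + 11·1 = 94
  Fairview: 4·1 + 13·2 + 12·2 + 11·2 = 76
  Irvine: 4·3 + 13·1 + 12·4 + 11·0 = 73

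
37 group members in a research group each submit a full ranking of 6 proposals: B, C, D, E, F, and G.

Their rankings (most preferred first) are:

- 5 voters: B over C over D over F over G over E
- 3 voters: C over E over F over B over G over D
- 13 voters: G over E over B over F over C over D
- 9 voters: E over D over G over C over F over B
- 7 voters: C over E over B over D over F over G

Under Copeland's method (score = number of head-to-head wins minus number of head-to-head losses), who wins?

E

Pairwise results:
  B vs C: C wins 19–18.
  B vs D: B wins 28–9.
  B vs E: E wins 32–5.
  B vs F: B wins 25–12.
  B vs G: G wins 22–15.
  C vs D: C wins 28–9.
  C vs E: E wins 22–15.
  C vs F: C wins 24–13.
  C vs G: G wins 22–15.
  D vs E: E wins 32–5.
  D vs F: D wins 21–16.
  D vs G: D wins 21–16.
  E vs F: E wins 32–5.
  E vs G: E wins 19–18.
  F vs G: G wins 22–15.
Copeland scores (wins − losses):
  B: 2 − 3 = -1
  C: 3 − 2 = 1
  D: 2 − 3 = -1
  E: 5 − 0 = 5
  F: 0 − 5 = -5
  G: 3 − 2 = 1
E has the best Copeland score.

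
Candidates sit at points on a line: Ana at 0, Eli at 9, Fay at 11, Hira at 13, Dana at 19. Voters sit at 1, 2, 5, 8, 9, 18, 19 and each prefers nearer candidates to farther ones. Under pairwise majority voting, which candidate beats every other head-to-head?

With single-peaked preferences on a line, the Condorcet winner is the candidate closest to the median voter.
The median voter (position 8) is closest to Eli at 9.
Check: Eli vs Hira — voters closer to Eli: 5 of 7.

Eli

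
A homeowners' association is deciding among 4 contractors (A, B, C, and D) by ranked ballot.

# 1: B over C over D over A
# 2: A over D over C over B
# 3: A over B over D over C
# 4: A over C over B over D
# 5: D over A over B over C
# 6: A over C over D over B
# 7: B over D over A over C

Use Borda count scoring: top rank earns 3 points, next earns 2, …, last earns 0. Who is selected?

Borda scores:
  A: 0 + 3 + 3 + 3 + 2 + 3 + 1 = 15
  B: 3 + 0 + 2 + 1 + 1 + 0 + 3 = 10
  C: 2 + 1 + 0 + 2 + 0 + 2 + 0 = 7
  D: 1 + 2 + 1 + 0 + 3 + 1 + 2 = 10
A has the highest total.

A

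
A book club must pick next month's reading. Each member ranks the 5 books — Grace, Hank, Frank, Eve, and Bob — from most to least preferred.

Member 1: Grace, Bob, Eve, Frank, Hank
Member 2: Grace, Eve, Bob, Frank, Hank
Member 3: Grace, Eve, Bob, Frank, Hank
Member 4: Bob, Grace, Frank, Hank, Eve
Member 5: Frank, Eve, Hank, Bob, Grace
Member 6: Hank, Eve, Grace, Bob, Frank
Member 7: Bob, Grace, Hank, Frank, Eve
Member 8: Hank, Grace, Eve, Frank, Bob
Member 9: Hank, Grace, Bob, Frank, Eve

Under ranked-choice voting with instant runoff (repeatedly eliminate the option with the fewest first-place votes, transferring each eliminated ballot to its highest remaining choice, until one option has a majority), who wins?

Round 1: Grace 3, Hank 3, Bob 2, Frank 1, Eve 0. Eve has the fewest and is eliminated.
Round 2: Grace 3, Hank 3, Bob 2, Frank 1. Frank has the fewest and is eliminated.
Round 3: Hank 4, Grace 3, Bob 2. Bob has the fewest and is eliminated.
Round 4: Grace 5, Hank 4. Grace has a majority.

Grace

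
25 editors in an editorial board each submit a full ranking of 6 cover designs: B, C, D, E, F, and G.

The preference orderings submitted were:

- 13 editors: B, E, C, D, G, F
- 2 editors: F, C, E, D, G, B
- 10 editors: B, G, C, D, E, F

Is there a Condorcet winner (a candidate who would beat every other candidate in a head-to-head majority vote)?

Yes

Head-to-head results (25 voters total):
B vs C: B wins 23–2.
B vs D: B wins 23–2.
B vs E: B wins 23–2.
B vs F: B wins 23–2.
B vs G: B wins 23–2.
C vs D: C wins 25–0.
C vs E: E wins 13–12.
C vs F: C wins 23–2.
C vs G: C wins 15–10.
D vs E: E wins 15–10.
D vs F: D wins 23–2.
D vs G: D wins 15–10.
E vs F: E wins 23–2.
E vs G: E wins 15–10.
F vs G: G wins 23–2.
B beats each rival — C (23–2), D (23–2), E (23–2), F (23–2), G (23–2) — so B is the Condorcet winner.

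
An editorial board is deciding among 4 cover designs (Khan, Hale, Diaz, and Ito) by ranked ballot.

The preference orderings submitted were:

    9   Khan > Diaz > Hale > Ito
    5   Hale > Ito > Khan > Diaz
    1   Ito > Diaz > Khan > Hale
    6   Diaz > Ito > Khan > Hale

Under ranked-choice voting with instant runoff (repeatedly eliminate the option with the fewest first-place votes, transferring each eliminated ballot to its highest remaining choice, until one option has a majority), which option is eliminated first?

Ito

Round 1: Khan 9, Diaz 6, Hale 5, Ito 1. Ito has the fewest and is eliminated.
Round 2: Khan 9, Diaz 7, Hale 5. Hale has the fewest and is eliminated.
Round 3: Khan 14, Diaz 7. Khan has a majority.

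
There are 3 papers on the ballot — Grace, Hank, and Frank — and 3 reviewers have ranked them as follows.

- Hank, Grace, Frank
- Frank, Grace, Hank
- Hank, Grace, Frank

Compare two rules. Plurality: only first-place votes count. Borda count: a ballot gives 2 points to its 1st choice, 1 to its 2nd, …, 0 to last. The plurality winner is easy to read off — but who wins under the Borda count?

Hank

Plurality first-place counts: Grace 0, Hank 2, Frank 1 → Hank.
Borda totals: Grace 3, Hank 4, Frank 2 → Hank.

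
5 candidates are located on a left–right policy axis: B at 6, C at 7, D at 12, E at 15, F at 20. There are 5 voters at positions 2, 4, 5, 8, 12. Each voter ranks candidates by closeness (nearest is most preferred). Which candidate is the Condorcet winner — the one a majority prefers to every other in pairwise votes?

With single-peaked preferences on a line, the Condorcet winner is the candidate closest to the median voter.
The median voter (position 5) is closest to B at 6.
Check: B vs D — voters closer to B: 4 of 5.

B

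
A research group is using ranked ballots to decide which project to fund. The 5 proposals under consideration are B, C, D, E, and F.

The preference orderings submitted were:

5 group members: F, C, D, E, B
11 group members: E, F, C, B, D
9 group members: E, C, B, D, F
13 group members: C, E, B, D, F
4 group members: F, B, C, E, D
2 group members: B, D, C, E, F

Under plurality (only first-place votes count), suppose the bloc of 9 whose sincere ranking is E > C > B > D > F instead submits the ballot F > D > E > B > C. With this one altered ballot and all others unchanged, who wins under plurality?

First-place totals with the altered ballot: B 2, C 13, D 0, E 11, F 18.
The switch changes the winner from E to F.

F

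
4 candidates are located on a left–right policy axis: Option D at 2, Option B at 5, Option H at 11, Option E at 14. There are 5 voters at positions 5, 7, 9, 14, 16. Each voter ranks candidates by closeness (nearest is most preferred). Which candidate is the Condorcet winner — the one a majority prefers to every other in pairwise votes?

With single-peaked preferences on a line, the Condorcet winner is the candidate closest to the median voter.
The median voter (position 9) is closest to Option H at 11.
Check: Option H vs Option E — voters closer to Option H: 3 of 5.

Option H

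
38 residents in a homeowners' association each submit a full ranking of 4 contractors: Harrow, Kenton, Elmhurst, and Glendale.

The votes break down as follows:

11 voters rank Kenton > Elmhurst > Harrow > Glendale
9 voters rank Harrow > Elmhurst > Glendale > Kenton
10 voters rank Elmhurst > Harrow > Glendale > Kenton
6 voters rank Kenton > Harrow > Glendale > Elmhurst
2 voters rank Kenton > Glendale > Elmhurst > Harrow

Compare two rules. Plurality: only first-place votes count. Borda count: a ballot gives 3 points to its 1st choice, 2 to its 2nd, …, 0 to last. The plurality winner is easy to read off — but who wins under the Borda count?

Elmhurst

Plurality first-place counts: Harrow 9, Kenton 19, Elmhurst 10, Glendale 0 → Kenton.
Borda totals: Harrow 70, Kenton 57, Elmhurst 72, Glendale 29 → Elmhurst.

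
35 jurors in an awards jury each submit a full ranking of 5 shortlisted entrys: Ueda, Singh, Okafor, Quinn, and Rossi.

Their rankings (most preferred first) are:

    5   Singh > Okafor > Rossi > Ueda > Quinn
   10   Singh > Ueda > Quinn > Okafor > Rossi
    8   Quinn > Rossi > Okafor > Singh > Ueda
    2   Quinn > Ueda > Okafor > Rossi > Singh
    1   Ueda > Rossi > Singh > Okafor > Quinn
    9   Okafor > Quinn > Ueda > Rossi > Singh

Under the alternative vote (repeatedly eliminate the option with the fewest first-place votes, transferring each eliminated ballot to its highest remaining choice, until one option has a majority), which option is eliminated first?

Rossi

Round 1: Singh 15, Quinn 10, Okafor 9, Ueda 1, Rossi 0. Rossi has the fewest and is eliminated.
Round 2: Singh 15, Quinn 10, Okafor 9, Ueda 1. Ueda has the fewest and is eliminated.
Round 3: Singh 16, Quinn 10, Okafor 9. Okafor has the fewest and is eliminated.
Round 4: Quinn 19, Singh 16. Quinn has a majority.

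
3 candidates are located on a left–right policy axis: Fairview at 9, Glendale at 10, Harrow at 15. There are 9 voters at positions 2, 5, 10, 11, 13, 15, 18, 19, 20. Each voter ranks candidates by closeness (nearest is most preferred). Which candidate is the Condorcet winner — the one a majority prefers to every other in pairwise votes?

Harrow

With single-peaked preferences on a line, the Condorcet winner is the candidate closest to the median voter.
The median voter (position 13) is closest to Harrow at 15.
Check: Harrow vs Glendale — voters closer to Harrow: 5 of 9.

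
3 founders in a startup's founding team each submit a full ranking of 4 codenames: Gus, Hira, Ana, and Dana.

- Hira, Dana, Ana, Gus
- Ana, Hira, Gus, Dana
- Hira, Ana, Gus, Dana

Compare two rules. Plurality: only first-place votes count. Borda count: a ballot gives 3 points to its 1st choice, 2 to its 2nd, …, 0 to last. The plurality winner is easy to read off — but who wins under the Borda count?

Plurality first-place counts: Gus 0, Hira 2, Ana 1, Dana 0 → Hira.
Borda totals: Gus 2, Hira 8, Ana 6, Dana 2 → Hira.

Hira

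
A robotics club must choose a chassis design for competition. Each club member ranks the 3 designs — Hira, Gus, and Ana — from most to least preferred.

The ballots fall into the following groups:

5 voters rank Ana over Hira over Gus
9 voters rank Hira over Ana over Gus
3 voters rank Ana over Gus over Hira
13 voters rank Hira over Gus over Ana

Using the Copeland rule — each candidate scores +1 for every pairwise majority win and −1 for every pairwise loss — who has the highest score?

Hira

Pairwise results:
  Hira vs Gus: Hira wins 27–3.
  Hira vs Ana: Hira wins 22–8.
  Gus vs Ana: Ana wins 17–13.
Copeland scores (wins − losses):
  Hira: 2 − 0 = 2
  Gus: 0 − 2 = -2
  Ana: 1 − 1 = 0
Hira has the best Copeland score.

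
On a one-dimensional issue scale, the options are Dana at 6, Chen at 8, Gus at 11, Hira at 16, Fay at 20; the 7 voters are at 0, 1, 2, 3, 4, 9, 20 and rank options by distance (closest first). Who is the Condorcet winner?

Dana

With single-peaked preferences on a line, the Condorcet winner is the candidate closest to the median voter.
The median voter (position 3) is closest to Dana at 6.
Check: Dana vs Hira — voters closer to Dana: 6 of 7.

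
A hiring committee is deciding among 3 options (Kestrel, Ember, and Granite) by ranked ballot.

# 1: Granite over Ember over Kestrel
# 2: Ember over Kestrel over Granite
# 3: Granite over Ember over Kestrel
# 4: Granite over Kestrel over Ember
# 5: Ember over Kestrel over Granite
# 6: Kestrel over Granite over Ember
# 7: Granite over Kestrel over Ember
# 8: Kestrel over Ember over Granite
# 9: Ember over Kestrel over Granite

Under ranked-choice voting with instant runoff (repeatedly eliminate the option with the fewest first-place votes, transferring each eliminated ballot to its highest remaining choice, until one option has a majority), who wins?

Round 1: Granite 4, Ember 3, Kestrel 2. Kestrel has the fewest and is eliminated.
Round 2: Granite 5, Ember 4. Granite has a majority.

Granite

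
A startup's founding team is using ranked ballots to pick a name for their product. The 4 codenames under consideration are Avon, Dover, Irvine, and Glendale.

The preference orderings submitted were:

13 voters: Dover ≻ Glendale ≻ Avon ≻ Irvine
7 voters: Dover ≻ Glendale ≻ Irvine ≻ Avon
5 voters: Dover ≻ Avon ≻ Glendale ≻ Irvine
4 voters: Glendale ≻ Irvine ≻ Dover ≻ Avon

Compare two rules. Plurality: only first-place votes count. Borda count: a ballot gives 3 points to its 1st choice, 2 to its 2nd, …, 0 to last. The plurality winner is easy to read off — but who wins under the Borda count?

Plurality first-place counts: Avon 0, Dover 25, Irvine 0, Glendale 4 → Dover.
Borda totals: Avon 23, Dover 79, Irvine 15, Glendale 57 → Dover.

Dover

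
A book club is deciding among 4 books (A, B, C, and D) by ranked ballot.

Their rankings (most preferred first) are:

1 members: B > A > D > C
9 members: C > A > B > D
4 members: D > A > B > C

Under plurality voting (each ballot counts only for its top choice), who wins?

First-place vote totals:
  A: 0
  B: 1
  C: 9
  D: 4
C has the most first-place votes.

C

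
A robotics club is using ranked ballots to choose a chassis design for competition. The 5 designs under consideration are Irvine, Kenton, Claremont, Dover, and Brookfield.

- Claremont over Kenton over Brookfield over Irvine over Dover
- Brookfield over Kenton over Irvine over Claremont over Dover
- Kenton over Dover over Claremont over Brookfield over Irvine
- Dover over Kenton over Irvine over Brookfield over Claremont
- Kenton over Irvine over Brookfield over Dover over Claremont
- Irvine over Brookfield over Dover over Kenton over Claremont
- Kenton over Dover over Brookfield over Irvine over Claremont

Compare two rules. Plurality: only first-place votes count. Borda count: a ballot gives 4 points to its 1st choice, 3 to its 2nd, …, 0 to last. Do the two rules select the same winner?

Yes

Plurality first-place counts: Irvine 1, Kenton 3, Claremont 1, Dover 1, Brookfield 1 → Kenton.
Borda totals: Irvine 13, Kenton 22, Claremont 7, Dover 13, Brookfield 15 → Kenton.
The two rules agree on Kenton.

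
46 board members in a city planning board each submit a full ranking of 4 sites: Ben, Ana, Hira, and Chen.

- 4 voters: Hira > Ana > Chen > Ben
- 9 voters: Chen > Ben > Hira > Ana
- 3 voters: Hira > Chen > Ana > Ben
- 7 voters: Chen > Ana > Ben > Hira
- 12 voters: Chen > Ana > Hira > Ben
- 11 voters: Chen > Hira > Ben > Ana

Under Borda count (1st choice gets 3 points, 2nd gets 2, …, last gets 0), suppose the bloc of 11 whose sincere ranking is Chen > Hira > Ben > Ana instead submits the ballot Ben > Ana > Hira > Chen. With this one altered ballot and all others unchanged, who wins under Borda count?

Borda totals with the altered ballot: Ben 58, Ana 71, Hira 53, Chen 94.
The winner is unchanged: still Chen.

Chen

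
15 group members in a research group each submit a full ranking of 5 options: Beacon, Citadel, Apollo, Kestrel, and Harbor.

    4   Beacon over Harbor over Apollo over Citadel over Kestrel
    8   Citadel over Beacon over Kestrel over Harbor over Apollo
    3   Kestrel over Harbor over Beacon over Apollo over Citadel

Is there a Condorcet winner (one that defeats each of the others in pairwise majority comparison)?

Head-to-head results (15 voters total):
Beacon vs Citadel: Citadel wins 8–7.
Beacon vs Apollo: Beacon wins 15–0.
Beacon vs Kestrel: Beacon wins 12–3.
Beacon vs Harbor: Beacon wins 12–3.
Citadel vs Apollo: Citadel wins 8–7.
Citadel vs Kestrel: Citadel wins 12–3.
Citadel vs Harbor: Citadel wins 8–7.
Apollo vs Kestrel: Kestrel wins 11–4.
Apollo vs Harbor: Harbor wins 15–0.
Kestrel vs Harbor: Kestrel wins 11–4.
Citadel beats each rival — Beacon (8–7), Apollo (8–7), Kestrel (12–3), Harbor (8–7) — so Citadel is the Condorcet winner.

Yes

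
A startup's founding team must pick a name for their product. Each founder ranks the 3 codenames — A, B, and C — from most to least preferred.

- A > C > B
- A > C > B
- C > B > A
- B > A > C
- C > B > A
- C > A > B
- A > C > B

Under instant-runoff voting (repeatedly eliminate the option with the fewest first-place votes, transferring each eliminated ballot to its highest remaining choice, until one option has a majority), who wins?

A

Round 1: A 3, C 3, B 1. B has the fewest and is eliminated.
Round 2: A 4, C 3. A has a majority.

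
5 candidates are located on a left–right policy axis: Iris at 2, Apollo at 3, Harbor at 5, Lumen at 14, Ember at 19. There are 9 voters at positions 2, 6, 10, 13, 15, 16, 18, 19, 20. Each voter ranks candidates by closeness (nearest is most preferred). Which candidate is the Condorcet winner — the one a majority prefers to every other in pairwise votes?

With single-peaked preferences on a line, the Condorcet winner is the candidate closest to the median voter.
The median voter (position 15) is closest to Lumen at 14.
Check: Lumen vs Ember — voters closer to Lumen: 6 of 9.

Lumen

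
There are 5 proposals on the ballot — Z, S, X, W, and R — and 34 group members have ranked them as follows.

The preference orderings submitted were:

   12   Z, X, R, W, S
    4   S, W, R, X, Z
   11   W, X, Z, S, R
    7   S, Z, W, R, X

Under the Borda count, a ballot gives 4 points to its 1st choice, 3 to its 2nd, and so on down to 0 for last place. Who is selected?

Z

Borda scores:
  Z: 12·4 + 4·0 + 11·2 + 7·3 = 91
  S: 12·0 + 4·4 + 11·1 + 7·4 = 55
  X: 12·3 + 4·1 + 11·3 + 7·0 = 73
  W: 12·1 + 4·3 + 11·4 + 7·2 = 82
  R: 12·2 + 4·2 + 11·0 + 7·1 = 39
Z has the highest total.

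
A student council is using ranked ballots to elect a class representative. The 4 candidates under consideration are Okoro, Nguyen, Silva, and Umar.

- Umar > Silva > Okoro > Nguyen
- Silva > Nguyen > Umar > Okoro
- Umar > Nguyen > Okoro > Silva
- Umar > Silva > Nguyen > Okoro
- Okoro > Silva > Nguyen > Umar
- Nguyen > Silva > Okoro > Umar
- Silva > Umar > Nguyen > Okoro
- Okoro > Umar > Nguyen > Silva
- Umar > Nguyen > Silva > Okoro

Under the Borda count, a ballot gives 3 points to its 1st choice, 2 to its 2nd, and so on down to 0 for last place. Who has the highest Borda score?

Borda scores:
  Okoro: 1 + 0 + 1 + 0 + 3 + 1 + 0 + 3 + 0 = 9
  Nguyen: 0 + 2 + 2 + 1 + 1 + 3 + 1 + 1 + 2 = 13
  Silva: 2 + 3 + 0 + 2 + 2 + 2 + 3 + 0 + 1 = 15
  Umar: 3 + 1 + 3 + 3 + 0 + 0 + 2 + 2 + 3 = 17
Umar has the highest total.

Umar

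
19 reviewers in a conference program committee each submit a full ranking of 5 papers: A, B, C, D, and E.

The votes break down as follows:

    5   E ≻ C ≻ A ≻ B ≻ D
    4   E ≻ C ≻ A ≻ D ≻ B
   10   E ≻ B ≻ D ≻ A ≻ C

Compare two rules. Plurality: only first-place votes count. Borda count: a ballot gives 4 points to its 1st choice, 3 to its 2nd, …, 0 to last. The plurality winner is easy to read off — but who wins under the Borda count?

Plurality first-place counts: A 0, B 0, C 0, D 0, E 19 → E.
Borda totals: A 28, B 35, C 27, D 24, E 76 → E.

E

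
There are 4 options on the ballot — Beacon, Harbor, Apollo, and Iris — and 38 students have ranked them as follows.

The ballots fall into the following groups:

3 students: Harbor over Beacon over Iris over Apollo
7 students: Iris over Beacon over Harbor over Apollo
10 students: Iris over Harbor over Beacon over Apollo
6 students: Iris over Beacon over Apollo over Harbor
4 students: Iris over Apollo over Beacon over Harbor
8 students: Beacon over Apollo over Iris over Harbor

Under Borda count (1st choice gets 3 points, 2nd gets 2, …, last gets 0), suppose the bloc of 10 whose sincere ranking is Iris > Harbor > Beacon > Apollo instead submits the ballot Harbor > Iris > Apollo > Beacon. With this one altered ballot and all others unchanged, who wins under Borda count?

Borda totals with the altered ballot: Beacon 60, Harbor 46, Apollo 40, Iris 82.
The winner is unchanged: still Iris.

Iris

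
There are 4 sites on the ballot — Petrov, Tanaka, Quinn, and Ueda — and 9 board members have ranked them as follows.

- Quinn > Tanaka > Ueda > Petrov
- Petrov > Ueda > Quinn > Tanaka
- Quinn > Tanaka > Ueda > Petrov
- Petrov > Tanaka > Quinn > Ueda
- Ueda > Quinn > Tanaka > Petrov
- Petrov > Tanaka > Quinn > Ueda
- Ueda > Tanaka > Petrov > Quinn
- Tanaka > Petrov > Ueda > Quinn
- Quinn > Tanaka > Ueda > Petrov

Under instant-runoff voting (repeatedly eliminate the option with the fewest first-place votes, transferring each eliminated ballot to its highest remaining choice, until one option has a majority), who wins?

Petrov

Round 1: Petrov 3, Quinn 3, Ueda 2, Tanaka 1. Tanaka has the fewest and is eliminated.
Round 2: Petrov 4, Quinn 3, Ueda 2. Ueda has the fewest and is eliminated.
Round 3: Petrov 5, Quinn 4. Petrov has a majority.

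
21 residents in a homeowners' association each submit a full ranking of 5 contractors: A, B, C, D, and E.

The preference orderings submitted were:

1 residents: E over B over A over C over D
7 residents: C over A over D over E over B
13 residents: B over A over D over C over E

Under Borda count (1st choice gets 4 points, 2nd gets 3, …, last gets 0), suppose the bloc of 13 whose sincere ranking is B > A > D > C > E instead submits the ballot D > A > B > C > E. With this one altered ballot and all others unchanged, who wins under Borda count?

D

Borda totals with the altered ballot: A 62, B 29, C 42, D 66, E 11.
The switch changes the winner from A to D.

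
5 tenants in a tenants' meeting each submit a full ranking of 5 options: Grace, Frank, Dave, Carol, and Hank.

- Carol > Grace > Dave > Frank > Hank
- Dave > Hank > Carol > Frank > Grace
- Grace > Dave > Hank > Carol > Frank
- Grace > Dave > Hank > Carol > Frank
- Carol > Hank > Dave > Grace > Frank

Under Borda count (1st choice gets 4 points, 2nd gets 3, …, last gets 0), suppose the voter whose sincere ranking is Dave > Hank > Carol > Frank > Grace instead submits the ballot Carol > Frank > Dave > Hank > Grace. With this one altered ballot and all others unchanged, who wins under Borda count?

Borda totals with the altered ballot: Grace 12, Frank 4, Dave 12, Carol 14, Hank 8.
The switch changes the winner from Dave to Carol.

Carol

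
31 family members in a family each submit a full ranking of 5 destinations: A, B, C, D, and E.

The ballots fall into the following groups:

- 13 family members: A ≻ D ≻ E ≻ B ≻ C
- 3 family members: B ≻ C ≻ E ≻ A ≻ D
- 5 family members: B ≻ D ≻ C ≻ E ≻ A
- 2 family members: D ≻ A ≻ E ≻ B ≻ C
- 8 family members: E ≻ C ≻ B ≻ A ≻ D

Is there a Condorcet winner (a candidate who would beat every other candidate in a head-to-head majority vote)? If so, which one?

There is no Condorcet winner

Head-to-head results (31 voters total):
A vs B: B wins 16–15.
A vs C: C wins 16–15.
A vs D: A wins 24–7.
A vs E: E wins 16–15.
B vs C: B wins 23–8.
B vs D: B wins 16–15.
B vs E: E wins 23–8.
C vs D: D wins 20–11.
C vs E: E wins 23–8.
D vs E: D wins 20–11.
No candidate beats all others: A beats D beats C beats A, a majority cycle.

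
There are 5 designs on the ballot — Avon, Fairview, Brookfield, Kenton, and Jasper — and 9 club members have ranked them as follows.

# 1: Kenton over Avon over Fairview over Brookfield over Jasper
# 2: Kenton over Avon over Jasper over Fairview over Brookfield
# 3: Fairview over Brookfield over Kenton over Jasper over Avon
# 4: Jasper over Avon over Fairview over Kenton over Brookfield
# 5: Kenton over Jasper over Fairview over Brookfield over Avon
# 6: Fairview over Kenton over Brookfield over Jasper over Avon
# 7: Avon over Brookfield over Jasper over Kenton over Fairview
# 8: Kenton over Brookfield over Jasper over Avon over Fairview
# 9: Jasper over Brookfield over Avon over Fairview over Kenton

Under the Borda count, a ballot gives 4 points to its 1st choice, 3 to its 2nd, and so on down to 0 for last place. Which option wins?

Kenton

Borda scores:
  Avon: 3 + 3 + 0 + 3 + 0 + 0 + 4 + 1 + 2 = 16
  Fairview: 2 + 1 + 4 + 2 + 2 + 4 + 0 + 0 + 1 = 16
  Brookfield: 1 + 0 + 3 + 0 + 1 + 2 + 3 + 3 + 3 = 16
  Kenton: 4 + 4 + 2 + 1 + 4 + 3 + 1 + 4 + 0 = 23
  Jasper: 0 + 2 + 1 + 4 + 3 + 1 + 2 + 2 + 4 = 19
Kenton has the highest total.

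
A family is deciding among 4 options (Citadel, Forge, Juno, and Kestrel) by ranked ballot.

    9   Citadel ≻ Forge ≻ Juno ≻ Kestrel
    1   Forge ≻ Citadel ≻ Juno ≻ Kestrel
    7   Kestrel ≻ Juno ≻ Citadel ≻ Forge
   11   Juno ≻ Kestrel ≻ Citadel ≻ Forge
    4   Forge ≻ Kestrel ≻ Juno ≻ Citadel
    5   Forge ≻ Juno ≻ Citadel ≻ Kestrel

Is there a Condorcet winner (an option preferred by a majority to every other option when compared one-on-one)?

No

Head-to-head results (37 voters total):
Citadel vs Forge: Citadel wins 27–10.
Citadel vs Juno: Juno wins 27–10.
Citadel vs Kestrel: Kestrel wins 22–15.
Forge vs Juno: Forge wins 19–18.
Forge vs Kestrel: Forge wins 19–18.
Juno vs Kestrel: Juno wins 26–11.
No candidate beats all others: Citadel beats Forge beats Juno beats Citadel, a majority cycle.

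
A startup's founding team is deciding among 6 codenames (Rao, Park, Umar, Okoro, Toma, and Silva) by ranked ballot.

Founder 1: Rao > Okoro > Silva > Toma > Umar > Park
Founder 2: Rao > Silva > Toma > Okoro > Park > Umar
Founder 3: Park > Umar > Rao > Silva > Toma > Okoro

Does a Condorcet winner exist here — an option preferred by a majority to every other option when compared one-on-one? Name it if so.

Rao

Head-to-head results (3 voters total):
Rao vs Park: Rao wins 2–1.
Rao vs Umar: Rao wins 2–1.
Rao vs Okoro: Rao wins 3–0.
Rao vs Toma: Rao wins 3–0.
Rao vs Silva: Rao wins 3–0.
Park vs Umar: Park wins 2–1.
Park vs Okoro: Okoro wins 2–1.
Park vs Toma: Toma wins 2–1.
Park vs Silva: Silva wins 2–1.
Umar vs Okoro: Okoro wins 2–1.
Umar vs Toma: Toma wins 2–1.
Umar vs Silva: Silva wins 2–1.
Okoro vs Toma: Toma wins 2–1.
Okoro vs Silva: Silva wins 2–1.
Toma vs Silva: Silva wins 3–0.
Rao beats each rival — Park (2–1), Umar (2–1), Okoro (3–0), Toma (3–0), Silva (3–0) — so Rao is the Condorcet winner.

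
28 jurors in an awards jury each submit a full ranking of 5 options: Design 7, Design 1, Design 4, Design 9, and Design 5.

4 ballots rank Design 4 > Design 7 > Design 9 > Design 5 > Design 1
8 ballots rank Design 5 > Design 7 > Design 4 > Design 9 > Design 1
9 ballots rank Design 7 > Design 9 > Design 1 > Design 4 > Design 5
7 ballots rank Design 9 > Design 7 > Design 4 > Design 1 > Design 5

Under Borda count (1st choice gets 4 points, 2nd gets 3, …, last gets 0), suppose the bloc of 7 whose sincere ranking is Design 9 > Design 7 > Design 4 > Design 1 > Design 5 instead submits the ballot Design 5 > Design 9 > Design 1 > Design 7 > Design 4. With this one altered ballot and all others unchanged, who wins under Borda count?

Borda totals with the altered ballot: Design 7 79, Design 1 32, Design 4 41, Design 9 64, Design 5 64.
The winner is unchanged: still Design 7.

Design 7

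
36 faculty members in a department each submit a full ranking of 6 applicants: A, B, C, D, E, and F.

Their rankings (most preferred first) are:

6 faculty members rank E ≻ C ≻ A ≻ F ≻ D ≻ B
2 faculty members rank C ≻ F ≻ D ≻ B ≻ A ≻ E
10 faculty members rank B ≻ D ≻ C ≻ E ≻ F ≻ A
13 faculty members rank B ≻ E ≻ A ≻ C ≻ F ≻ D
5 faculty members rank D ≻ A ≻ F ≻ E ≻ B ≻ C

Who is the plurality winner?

B

First-place vote totals:
  A: 0
  B: 23
  C: 2
  D: 5
  E: 6
  F: 0
B has the most first-place votes.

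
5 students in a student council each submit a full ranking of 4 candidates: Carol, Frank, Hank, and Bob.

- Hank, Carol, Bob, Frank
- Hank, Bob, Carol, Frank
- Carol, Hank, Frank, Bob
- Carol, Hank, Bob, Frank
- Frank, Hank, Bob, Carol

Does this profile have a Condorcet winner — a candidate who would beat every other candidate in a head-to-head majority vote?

Yes

Head-to-head results (5 voters total):
Carol vs Frank: Carol wins 4–1.
Carol vs Hank: Hank wins 3–2.
Carol vs Bob: Carol wins 3–2.
Frank vs Hank: Hank wins 4–1.
Frank vs Bob: Bob wins 3–2.
Hank vs Bob: Hank wins 5–0.
Hank beats each rival — Carol (3–2), Frank (4–1), Bob (5–0) — so Hank is the Condorcet winner.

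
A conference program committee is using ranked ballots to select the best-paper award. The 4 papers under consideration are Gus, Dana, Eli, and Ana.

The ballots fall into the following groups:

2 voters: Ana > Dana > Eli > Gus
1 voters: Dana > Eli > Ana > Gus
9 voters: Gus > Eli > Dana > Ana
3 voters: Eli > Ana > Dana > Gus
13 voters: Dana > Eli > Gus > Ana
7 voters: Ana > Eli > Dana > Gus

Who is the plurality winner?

Dana

First-place vote totals:
  Gus: 9
  Dana: 14
  Eli: 3
  Ana: 9
Dana has the most first-place votes.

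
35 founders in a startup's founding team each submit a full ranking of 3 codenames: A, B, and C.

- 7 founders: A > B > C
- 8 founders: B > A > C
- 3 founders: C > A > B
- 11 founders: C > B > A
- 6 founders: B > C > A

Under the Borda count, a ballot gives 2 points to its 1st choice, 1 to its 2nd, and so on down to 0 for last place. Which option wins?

Borda scores:
  A: 7·2 + 8·1 + 3·1 + 11·0 + 6·0 = 25
  B: 7·1 + 8·2 + 3·0 + 11·1 + 6·2 = 46
  C: 7·0 + 8·0 + 3·2 + 11·2 + 6·1 = 34
B has the highest total.

B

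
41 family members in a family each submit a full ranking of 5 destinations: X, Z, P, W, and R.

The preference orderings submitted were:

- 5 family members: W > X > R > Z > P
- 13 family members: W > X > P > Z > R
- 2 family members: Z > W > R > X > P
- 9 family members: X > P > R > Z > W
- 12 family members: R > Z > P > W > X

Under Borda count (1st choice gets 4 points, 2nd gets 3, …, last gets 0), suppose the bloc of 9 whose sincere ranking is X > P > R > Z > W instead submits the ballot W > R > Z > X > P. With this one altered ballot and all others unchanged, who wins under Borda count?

W

Borda totals with the altered ballot: X 65, Z 80, P 50, W 126, R 89.
The switch changes the winner from X to W.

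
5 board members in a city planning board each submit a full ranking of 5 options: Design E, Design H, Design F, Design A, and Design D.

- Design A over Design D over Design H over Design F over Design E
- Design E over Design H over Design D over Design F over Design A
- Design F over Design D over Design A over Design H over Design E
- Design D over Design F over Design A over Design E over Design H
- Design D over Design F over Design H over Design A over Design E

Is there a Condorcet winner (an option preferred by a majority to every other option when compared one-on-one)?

Yes

Head-to-head results (5 voters total):
Design E vs Design H: Design H wins 3–2.
Design E vs Design F: Design F wins 4–1.
Design E vs Design A: Design A wins 4–1.
Design E vs Design D: Design D wins 4–1.
Design H vs Design F: Design F wins 3–2.
Design H vs Design A: Design A wins 3–2.
Design H vs Design D: Design D wins 4–1.
Design F vs Design A: Design F wins 4–1.
Design F vs Design D: Design D wins 4–1.
Design A vs Design D: Design D wins 4–1.
Design D beats each rival — Design E (4–1), Design H (4–1), Design F (4–1), Design A (4–1) — so Design D is the Condorcet winner.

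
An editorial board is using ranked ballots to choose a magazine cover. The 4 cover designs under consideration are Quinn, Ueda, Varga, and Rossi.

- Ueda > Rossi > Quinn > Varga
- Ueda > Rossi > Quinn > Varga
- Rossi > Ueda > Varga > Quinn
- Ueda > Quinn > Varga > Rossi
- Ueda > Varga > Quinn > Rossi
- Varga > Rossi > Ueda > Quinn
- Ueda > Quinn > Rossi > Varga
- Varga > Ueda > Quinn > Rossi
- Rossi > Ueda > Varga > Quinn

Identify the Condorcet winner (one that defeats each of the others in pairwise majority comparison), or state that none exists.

Ueda

Head-to-head results (9 voters total):
Quinn vs Ueda: Ueda wins 9–0.
Quinn vs Varga: Varga wins 5–4.
Quinn vs Rossi: Rossi wins 5–4.
Ueda vs Varga: Ueda wins 7–2.
Ueda vs Rossi: Ueda wins 6–3.
Varga vs Rossi: Rossi wins 5–4.
Ueda beats each rival — Quinn (9–0), Varga (7–2), Rossi (6–3) — so Ueda is the Condorcet winner.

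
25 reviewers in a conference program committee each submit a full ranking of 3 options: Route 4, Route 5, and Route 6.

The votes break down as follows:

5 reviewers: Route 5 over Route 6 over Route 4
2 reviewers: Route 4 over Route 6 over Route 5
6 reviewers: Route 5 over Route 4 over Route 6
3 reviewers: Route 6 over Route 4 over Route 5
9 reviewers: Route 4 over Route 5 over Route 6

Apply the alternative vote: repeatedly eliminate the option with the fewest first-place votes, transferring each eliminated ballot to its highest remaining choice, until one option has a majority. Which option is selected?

Round 1: Route 4 11, Route 5 11, Route 6 3. Route 6 has the fewest and is eliminated.
Round 2: Route 4 14, Route 5 11. Route 4 has a majority.

Route 4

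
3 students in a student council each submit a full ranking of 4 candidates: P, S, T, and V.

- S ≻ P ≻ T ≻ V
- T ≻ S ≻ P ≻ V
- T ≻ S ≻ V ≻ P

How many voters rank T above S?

2

Ballots ranking T above S: 2.
Ballots ranking S above T: 1.
So 2 of 3 voters prefer T to S.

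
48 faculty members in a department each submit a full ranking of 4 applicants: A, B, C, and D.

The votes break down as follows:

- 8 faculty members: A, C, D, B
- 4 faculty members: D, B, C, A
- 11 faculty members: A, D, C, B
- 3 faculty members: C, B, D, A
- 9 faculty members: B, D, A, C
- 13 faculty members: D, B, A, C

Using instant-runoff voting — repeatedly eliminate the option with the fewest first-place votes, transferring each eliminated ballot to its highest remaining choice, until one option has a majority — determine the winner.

Round 1: A 19, D 17, B 9, C 3. C has the fewest and is eliminated.
Round 2: A 19, D 17, B 12. B has the fewest and is eliminated.
Round 3: D 29, A 19. D has a majority.

D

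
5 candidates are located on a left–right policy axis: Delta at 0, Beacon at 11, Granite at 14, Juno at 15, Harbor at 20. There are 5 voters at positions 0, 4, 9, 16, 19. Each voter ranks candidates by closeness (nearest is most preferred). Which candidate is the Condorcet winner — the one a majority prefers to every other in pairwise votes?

Beacon

With single-peaked preferences on a line, the Condorcet winner is the candidate closest to the median voter.
The median voter (position 9) is closest to Beacon at 11.
Check: Beacon vs Harbor — voters closer to Beacon: 3 of 5.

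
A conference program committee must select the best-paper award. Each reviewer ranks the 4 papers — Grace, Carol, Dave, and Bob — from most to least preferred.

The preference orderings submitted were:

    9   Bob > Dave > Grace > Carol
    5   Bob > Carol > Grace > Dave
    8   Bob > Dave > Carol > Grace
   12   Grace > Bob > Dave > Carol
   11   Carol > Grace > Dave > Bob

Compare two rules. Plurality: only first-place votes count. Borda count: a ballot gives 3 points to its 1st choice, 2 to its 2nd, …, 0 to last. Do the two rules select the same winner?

Yes

Plurality first-place counts: Grace 12, Carol 11, Dave 0, Bob 22 → Bob.
Borda totals: Grace 72, Carol 51, Dave 57, Bob 90 → Bob.
The two rules agree on Bob.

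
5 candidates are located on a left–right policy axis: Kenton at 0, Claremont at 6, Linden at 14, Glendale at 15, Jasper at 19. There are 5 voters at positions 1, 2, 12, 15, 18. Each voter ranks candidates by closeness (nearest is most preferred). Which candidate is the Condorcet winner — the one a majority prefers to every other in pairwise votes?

Linden

With single-peaked preferences on a line, the Condorcet winner is the candidate closest to the median voter.
The median voter (position 12) is closest to Linden at 14.
Check: Linden vs Jasper — voters closer to Linden: 4 of 5.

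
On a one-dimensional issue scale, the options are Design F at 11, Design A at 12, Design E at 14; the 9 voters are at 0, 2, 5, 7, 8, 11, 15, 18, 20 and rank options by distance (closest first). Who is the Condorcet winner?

Design F

With single-peaked preferences on a line, the Condorcet winner is the candidate closest to the median voter.
The median voter (position 8) is closest to Design F at 11.
Check: Design F vs Design E — voters closer to Design F: 6 of 9.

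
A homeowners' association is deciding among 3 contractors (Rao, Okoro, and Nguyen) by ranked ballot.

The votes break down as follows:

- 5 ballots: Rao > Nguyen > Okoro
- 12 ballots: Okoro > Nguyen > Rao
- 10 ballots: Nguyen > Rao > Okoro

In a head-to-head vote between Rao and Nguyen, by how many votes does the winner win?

Ballots ranking Rao above Nguyen: 5.
Ballots ranking Nguyen above Rao: 12+10 = 22.
Nguyen wins 22–5, a margin of 17.

17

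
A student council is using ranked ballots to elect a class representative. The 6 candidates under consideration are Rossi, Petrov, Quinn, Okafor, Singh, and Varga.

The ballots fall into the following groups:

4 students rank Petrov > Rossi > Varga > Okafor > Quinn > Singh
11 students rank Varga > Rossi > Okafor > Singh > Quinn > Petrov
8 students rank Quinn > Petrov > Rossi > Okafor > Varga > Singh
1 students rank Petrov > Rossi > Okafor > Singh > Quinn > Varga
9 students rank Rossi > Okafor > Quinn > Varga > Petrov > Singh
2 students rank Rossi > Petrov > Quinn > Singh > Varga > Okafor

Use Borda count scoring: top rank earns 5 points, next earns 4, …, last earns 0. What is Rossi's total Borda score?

143

Borda scores:
  Rossi: 4·4 + 11·4 + 8·3 + 4 + 9·5 + 2·5 = 143
  Petrov: 4·5 + 11·0 + 8·4 + 5 + 9·1 + 2·4 = 74
  Quinn: 4·1 + 11·1 + 8·5 + 1 + 9·3 + 2·3 = 89
  Okafor: 4·2 + 11·3 + 8·2 + 3 + 9·4 + 2·0 = 96
  Singh: 4·0 + 11·2 + 8·0 + 2 + 9·0 + 2·2 = 28
  Varga: 4·3 + 11·5 + 8·1 + 0 + 9·2 + 2·1 = 95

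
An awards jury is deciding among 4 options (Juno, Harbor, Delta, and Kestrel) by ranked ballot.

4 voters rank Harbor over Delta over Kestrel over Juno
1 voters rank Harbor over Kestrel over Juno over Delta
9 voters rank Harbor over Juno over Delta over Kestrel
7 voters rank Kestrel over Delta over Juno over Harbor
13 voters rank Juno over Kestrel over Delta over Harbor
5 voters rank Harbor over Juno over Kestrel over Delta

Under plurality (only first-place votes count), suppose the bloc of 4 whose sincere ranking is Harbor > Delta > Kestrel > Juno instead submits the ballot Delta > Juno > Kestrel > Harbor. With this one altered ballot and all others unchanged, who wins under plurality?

Harbor

First-place totals with the altered ballot: Juno 13, Harbor 15, Delta 4, Kestrel 7.
The winner is unchanged: still Harbor.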